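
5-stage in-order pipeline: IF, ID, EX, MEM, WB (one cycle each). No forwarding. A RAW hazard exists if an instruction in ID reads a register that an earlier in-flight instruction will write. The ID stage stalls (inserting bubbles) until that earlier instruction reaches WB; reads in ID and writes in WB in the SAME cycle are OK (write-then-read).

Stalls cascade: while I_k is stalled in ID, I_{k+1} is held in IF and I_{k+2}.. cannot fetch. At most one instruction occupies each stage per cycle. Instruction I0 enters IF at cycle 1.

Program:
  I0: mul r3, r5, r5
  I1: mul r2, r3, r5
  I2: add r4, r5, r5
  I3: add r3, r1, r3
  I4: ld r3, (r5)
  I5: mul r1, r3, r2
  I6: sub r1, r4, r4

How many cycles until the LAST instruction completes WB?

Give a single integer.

Answer: 15

Derivation:
I0 mul r3 <- r5,r5: IF@1 ID@2 stall=0 (-) EX@3 MEM@4 WB@5
I1 mul r2 <- r3,r5: IF@2 ID@3 stall=2 (RAW on I0.r3 (WB@5)) EX@6 MEM@7 WB@8
I2 add r4 <- r5,r5: IF@3 ID@6 stall=0 (-) EX@7 MEM@8 WB@9
I3 add r3 <- r1,r3: IF@6 ID@7 stall=0 (-) EX@8 MEM@9 WB@10
I4 ld r3 <- r5: IF@7 ID@8 stall=0 (-) EX@9 MEM@10 WB@11
I5 mul r1 <- r3,r2: IF@8 ID@9 stall=2 (RAW on I4.r3 (WB@11)) EX@12 MEM@13 WB@14
I6 sub r1 <- r4,r4: IF@9 ID@12 stall=0 (-) EX@13 MEM@14 WB@15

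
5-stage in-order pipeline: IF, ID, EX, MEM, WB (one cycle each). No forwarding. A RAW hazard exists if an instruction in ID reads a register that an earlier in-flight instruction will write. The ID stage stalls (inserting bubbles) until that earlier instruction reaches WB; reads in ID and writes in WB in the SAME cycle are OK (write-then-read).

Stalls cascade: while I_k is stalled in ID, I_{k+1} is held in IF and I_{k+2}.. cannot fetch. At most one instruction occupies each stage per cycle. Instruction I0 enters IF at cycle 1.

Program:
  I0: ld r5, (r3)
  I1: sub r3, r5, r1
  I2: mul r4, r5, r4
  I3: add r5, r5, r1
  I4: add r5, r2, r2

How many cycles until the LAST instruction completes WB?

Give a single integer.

Answer: 11

Derivation:
I0 ld r5 <- r3: IF@1 ID@2 stall=0 (-) EX@3 MEM@4 WB@5
I1 sub r3 <- r5,r1: IF@2 ID@3 stall=2 (RAW on I0.r5 (WB@5)) EX@6 MEM@7 WB@8
I2 mul r4 <- r5,r4: IF@3 ID@6 stall=0 (-) EX@7 MEM@8 WB@9
I3 add r5 <- r5,r1: IF@6 ID@7 stall=0 (-) EX@8 MEM@9 WB@10
I4 add r5 <- r2,r2: IF@7 ID@8 stall=0 (-) EX@9 MEM@10 WB@11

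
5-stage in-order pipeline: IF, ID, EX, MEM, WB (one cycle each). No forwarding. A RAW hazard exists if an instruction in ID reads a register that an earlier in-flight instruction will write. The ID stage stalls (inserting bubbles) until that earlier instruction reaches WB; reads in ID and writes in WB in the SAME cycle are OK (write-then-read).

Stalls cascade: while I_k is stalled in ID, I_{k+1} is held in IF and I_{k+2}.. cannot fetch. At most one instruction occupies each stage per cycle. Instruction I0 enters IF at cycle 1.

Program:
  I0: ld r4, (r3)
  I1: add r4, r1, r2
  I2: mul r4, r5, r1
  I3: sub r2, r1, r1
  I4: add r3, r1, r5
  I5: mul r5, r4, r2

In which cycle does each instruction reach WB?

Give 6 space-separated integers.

Answer: 5 6 7 8 9 11

Derivation:
I0 ld r4 <- r3: IF@1 ID@2 stall=0 (-) EX@3 MEM@4 WB@5
I1 add r4 <- r1,r2: IF@2 ID@3 stall=0 (-) EX@4 MEM@5 WB@6
I2 mul r4 <- r5,r1: IF@3 ID@4 stall=0 (-) EX@5 MEM@6 WB@7
I3 sub r2 <- r1,r1: IF@4 ID@5 stall=0 (-) EX@6 MEM@7 WB@8
I4 add r3 <- r1,r5: IF@5 ID@6 stall=0 (-) EX@7 MEM@8 WB@9
I5 mul r5 <- r4,r2: IF@6 ID@7 stall=1 (RAW on I3.r2 (WB@8)) EX@9 MEM@10 WB@11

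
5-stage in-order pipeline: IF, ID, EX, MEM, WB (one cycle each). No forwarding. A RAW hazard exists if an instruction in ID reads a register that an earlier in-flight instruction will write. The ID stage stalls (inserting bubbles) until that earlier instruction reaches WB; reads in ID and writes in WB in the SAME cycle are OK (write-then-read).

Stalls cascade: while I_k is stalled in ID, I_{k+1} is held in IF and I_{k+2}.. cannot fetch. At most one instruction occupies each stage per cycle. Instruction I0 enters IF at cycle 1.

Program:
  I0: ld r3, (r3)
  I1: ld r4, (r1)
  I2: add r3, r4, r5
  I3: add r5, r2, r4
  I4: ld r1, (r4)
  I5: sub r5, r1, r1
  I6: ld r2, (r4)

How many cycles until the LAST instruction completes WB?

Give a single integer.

I0 ld r3 <- r3: IF@1 ID@2 stall=0 (-) EX@3 MEM@4 WB@5
I1 ld r4 <- r1: IF@2 ID@3 stall=0 (-) EX@4 MEM@5 WB@6
I2 add r3 <- r4,r5: IF@3 ID@4 stall=2 (RAW on I1.r4 (WB@6)) EX@7 MEM@8 WB@9
I3 add r5 <- r2,r4: IF@4 ID@7 stall=0 (-) EX@8 MEM@9 WB@10
I4 ld r1 <- r4: IF@7 ID@8 stall=0 (-) EX@9 MEM@10 WB@11
I5 sub r5 <- r1,r1: IF@8 ID@9 stall=2 (RAW on I4.r1 (WB@11)) EX@12 MEM@13 WB@14
I6 ld r2 <- r4: IF@9 ID@12 stall=0 (-) EX@13 MEM@14 WB@15

Answer: 15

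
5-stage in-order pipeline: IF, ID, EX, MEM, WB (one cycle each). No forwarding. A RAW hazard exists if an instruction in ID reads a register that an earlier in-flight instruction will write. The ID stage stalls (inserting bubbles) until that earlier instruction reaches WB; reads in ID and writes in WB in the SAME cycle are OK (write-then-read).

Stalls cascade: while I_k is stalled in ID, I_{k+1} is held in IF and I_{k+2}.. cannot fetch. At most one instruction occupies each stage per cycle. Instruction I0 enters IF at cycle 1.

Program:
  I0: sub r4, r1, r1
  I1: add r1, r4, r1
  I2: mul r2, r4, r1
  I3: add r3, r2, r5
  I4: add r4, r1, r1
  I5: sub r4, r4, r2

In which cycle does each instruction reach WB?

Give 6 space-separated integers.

Answer: 5 8 11 14 15 18

Derivation:
I0 sub r4 <- r1,r1: IF@1 ID@2 stall=0 (-) EX@3 MEM@4 WB@5
I1 add r1 <- r4,r1: IF@2 ID@3 stall=2 (RAW on I0.r4 (WB@5)) EX@6 MEM@7 WB@8
I2 mul r2 <- r4,r1: IF@3 ID@6 stall=2 (RAW on I1.r1 (WB@8)) EX@9 MEM@10 WB@11
I3 add r3 <- r2,r5: IF@6 ID@9 stall=2 (RAW on I2.r2 (WB@11)) EX@12 MEM@13 WB@14
I4 add r4 <- r1,r1: IF@9 ID@12 stall=0 (-) EX@13 MEM@14 WB@15
I5 sub r4 <- r4,r2: IF@12 ID@13 stall=2 (RAW on I4.r4 (WB@15)) EX@16 MEM@17 WB@18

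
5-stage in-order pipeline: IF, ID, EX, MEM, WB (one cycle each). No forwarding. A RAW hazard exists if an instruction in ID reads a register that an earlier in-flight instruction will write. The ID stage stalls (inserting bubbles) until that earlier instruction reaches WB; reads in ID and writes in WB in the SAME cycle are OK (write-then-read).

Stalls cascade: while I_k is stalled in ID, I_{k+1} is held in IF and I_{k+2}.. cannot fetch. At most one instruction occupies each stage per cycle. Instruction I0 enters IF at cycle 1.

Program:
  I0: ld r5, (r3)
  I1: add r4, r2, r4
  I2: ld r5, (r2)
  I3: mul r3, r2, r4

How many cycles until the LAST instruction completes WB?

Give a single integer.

I0 ld r5 <- r3: IF@1 ID@2 stall=0 (-) EX@3 MEM@4 WB@5
I1 add r4 <- r2,r4: IF@2 ID@3 stall=0 (-) EX@4 MEM@5 WB@6
I2 ld r5 <- r2: IF@3 ID@4 stall=0 (-) EX@5 MEM@6 WB@7
I3 mul r3 <- r2,r4: IF@4 ID@5 stall=1 (RAW on I1.r4 (WB@6)) EX@7 MEM@8 WB@9

Answer: 9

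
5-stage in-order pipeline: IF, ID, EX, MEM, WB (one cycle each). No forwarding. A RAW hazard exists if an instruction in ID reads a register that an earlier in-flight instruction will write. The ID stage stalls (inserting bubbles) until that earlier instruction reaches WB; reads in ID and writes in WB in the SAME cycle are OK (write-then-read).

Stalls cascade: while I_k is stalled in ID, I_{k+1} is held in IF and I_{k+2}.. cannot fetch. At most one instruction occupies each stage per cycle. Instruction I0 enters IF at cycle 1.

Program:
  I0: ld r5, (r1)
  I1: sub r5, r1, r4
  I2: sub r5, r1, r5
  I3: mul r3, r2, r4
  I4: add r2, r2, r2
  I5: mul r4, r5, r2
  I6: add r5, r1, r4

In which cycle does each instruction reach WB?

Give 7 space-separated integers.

Answer: 5 6 9 10 11 14 17

Derivation:
I0 ld r5 <- r1: IF@1 ID@2 stall=0 (-) EX@3 MEM@4 WB@5
I1 sub r5 <- r1,r4: IF@2 ID@3 stall=0 (-) EX@4 MEM@5 WB@6
I2 sub r5 <- r1,r5: IF@3 ID@4 stall=2 (RAW on I1.r5 (WB@6)) EX@7 MEM@8 WB@9
I3 mul r3 <- r2,r4: IF@4 ID@7 stall=0 (-) EX@8 MEM@9 WB@10
I4 add r2 <- r2,r2: IF@7 ID@8 stall=0 (-) EX@9 MEM@10 WB@11
I5 mul r4 <- r5,r2: IF@8 ID@9 stall=2 (RAW on I4.r2 (WB@11)) EX@12 MEM@13 WB@14
I6 add r5 <- r1,r4: IF@9 ID@12 stall=2 (RAW on I5.r4 (WB@14)) EX@15 MEM@16 WB@17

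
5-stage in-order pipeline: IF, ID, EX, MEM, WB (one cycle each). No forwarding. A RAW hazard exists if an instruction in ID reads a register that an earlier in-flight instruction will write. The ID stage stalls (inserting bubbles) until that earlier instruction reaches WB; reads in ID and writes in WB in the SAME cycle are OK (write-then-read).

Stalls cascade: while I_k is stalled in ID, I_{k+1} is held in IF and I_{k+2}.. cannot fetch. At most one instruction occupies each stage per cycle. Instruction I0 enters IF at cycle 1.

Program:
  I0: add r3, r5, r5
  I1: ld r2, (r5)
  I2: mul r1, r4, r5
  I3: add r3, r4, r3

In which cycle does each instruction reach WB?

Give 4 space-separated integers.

I0 add r3 <- r5,r5: IF@1 ID@2 stall=0 (-) EX@3 MEM@4 WB@5
I1 ld r2 <- r5: IF@2 ID@3 stall=0 (-) EX@4 MEM@5 WB@6
I2 mul r1 <- r4,r5: IF@3 ID@4 stall=0 (-) EX@5 MEM@6 WB@7
I3 add r3 <- r4,r3: IF@4 ID@5 stall=0 (-) EX@6 MEM@7 WB@8

Answer: 5 6 7 8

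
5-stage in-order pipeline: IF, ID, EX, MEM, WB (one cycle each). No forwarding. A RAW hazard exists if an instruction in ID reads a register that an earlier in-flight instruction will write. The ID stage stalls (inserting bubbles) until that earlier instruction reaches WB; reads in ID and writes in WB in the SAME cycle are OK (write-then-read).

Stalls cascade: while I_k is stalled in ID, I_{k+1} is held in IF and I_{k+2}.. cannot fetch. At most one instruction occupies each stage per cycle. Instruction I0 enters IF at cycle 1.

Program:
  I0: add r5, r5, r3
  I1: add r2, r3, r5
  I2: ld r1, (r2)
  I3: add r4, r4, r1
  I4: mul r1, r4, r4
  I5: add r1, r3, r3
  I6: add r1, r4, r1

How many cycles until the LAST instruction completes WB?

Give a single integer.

Answer: 21

Derivation:
I0 add r5 <- r5,r3: IF@1 ID@2 stall=0 (-) EX@3 MEM@4 WB@5
I1 add r2 <- r3,r5: IF@2 ID@3 stall=2 (RAW on I0.r5 (WB@5)) EX@6 MEM@7 WB@8
I2 ld r1 <- r2: IF@3 ID@6 stall=2 (RAW on I1.r2 (WB@8)) EX@9 MEM@10 WB@11
I3 add r4 <- r4,r1: IF@6 ID@9 stall=2 (RAW on I2.r1 (WB@11)) EX@12 MEM@13 WB@14
I4 mul r1 <- r4,r4: IF@9 ID@12 stall=2 (RAW on I3.r4 (WB@14)) EX@15 MEM@16 WB@17
I5 add r1 <- r3,r3: IF@12 ID@15 stall=0 (-) EX@16 MEM@17 WB@18
I6 add r1 <- r4,r1: IF@15 ID@16 stall=2 (RAW on I5.r1 (WB@18)) EX@19 MEM@20 WB@21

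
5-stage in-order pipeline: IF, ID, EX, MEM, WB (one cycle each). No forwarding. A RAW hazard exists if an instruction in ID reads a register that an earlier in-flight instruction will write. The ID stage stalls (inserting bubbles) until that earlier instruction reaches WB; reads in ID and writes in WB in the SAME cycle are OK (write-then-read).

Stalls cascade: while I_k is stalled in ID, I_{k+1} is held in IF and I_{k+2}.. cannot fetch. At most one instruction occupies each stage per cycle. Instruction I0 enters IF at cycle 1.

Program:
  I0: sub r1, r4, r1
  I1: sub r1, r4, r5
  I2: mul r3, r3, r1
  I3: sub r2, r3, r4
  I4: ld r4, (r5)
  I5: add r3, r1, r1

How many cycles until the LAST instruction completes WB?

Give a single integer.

I0 sub r1 <- r4,r1: IF@1 ID@2 stall=0 (-) EX@3 MEM@4 WB@5
I1 sub r1 <- r4,r5: IF@2 ID@3 stall=0 (-) EX@4 MEM@5 WB@6
I2 mul r3 <- r3,r1: IF@3 ID@4 stall=2 (RAW on I1.r1 (WB@6)) EX@7 MEM@8 WB@9
I3 sub r2 <- r3,r4: IF@4 ID@7 stall=2 (RAW on I2.r3 (WB@9)) EX@10 MEM@11 WB@12
I4 ld r4 <- r5: IF@7 ID@10 stall=0 (-) EX@11 MEM@12 WB@13
I5 add r3 <- r1,r1: IF@10 ID@11 stall=0 (-) EX@12 MEM@13 WB@14

Answer: 14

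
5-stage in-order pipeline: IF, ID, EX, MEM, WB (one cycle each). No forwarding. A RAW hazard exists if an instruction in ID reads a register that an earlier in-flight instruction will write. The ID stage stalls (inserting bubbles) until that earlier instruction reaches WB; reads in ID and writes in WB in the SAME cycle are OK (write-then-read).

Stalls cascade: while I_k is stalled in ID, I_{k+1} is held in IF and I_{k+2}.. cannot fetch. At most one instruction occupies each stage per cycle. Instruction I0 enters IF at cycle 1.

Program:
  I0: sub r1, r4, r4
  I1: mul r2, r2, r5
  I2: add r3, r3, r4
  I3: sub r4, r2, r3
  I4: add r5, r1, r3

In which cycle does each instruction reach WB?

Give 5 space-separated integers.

I0 sub r1 <- r4,r4: IF@1 ID@2 stall=0 (-) EX@3 MEM@4 WB@5
I1 mul r2 <- r2,r5: IF@2 ID@3 stall=0 (-) EX@4 MEM@5 WB@6
I2 add r3 <- r3,r4: IF@3 ID@4 stall=0 (-) EX@5 MEM@6 WB@7
I3 sub r4 <- r2,r3: IF@4 ID@5 stall=2 (RAW on I2.r3 (WB@7)) EX@8 MEM@9 WB@10
I4 add r5 <- r1,r3: IF@5 ID@8 stall=0 (-) EX@9 MEM@10 WB@11

Answer: 5 6 7 10 11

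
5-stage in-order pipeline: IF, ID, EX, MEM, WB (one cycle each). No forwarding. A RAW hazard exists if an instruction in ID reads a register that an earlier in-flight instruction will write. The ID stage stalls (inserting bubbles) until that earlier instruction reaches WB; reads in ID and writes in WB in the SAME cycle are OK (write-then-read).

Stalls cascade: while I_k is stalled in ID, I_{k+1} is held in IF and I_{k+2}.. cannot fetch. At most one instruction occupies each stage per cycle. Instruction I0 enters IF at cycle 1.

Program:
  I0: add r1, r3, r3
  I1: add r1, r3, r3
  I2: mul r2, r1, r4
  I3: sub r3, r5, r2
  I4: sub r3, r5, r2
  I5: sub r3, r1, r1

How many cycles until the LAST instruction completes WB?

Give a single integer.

I0 add r1 <- r3,r3: IF@1 ID@2 stall=0 (-) EX@3 MEM@4 WB@5
I1 add r1 <- r3,r3: IF@2 ID@3 stall=0 (-) EX@4 MEM@5 WB@6
I2 mul r2 <- r1,r4: IF@3 ID@4 stall=2 (RAW on I1.r1 (WB@6)) EX@7 MEM@8 WB@9
I3 sub r3 <- r5,r2: IF@4 ID@7 stall=2 (RAW on I2.r2 (WB@9)) EX@10 MEM@11 WB@12
I4 sub r3 <- r5,r2: IF@7 ID@10 stall=0 (-) EX@11 MEM@12 WB@13
I5 sub r3 <- r1,r1: IF@10 ID@11 stall=0 (-) EX@12 MEM@13 WB@14

Answer: 14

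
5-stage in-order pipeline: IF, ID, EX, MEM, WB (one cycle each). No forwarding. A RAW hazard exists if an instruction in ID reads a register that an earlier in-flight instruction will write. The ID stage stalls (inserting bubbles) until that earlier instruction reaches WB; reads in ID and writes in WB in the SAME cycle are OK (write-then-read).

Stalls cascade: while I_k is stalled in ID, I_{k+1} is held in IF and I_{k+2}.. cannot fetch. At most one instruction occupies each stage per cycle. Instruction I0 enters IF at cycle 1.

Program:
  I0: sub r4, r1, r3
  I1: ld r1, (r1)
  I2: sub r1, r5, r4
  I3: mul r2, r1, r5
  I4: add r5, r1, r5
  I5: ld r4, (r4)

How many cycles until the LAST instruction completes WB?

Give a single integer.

I0 sub r4 <- r1,r3: IF@1 ID@2 stall=0 (-) EX@3 MEM@4 WB@5
I1 ld r1 <- r1: IF@2 ID@3 stall=0 (-) EX@4 MEM@5 WB@6
I2 sub r1 <- r5,r4: IF@3 ID@4 stall=1 (RAW on I0.r4 (WB@5)) EX@6 MEM@7 WB@8
I3 mul r2 <- r1,r5: IF@4 ID@6 stall=2 (RAW on I2.r1 (WB@8)) EX@9 MEM@10 WB@11
I4 add r5 <- r1,r5: IF@6 ID@9 stall=0 (-) EX@10 MEM@11 WB@12
I5 ld r4 <- r4: IF@9 ID@10 stall=0 (-) EX@11 MEM@12 WB@13

Answer: 13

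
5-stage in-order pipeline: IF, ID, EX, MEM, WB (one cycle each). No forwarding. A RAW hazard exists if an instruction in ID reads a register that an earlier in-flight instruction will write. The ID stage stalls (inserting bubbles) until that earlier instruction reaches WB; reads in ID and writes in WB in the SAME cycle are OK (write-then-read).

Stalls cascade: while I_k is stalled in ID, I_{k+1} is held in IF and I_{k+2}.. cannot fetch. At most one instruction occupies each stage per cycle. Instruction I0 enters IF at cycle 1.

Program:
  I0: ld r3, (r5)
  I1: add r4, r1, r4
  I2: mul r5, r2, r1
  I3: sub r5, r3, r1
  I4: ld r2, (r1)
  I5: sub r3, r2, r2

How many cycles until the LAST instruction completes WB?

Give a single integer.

I0 ld r3 <- r5: IF@1 ID@2 stall=0 (-) EX@3 MEM@4 WB@5
I1 add r4 <- r1,r4: IF@2 ID@3 stall=0 (-) EX@4 MEM@5 WB@6
I2 mul r5 <- r2,r1: IF@3 ID@4 stall=0 (-) EX@5 MEM@6 WB@7
I3 sub r5 <- r3,r1: IF@4 ID@5 stall=0 (-) EX@6 MEM@7 WB@8
I4 ld r2 <- r1: IF@5 ID@6 stall=0 (-) EX@7 MEM@8 WB@9
I5 sub r3 <- r2,r2: IF@6 ID@7 stall=2 (RAW on I4.r2 (WB@9)) EX@10 MEM@11 WB@12

Answer: 12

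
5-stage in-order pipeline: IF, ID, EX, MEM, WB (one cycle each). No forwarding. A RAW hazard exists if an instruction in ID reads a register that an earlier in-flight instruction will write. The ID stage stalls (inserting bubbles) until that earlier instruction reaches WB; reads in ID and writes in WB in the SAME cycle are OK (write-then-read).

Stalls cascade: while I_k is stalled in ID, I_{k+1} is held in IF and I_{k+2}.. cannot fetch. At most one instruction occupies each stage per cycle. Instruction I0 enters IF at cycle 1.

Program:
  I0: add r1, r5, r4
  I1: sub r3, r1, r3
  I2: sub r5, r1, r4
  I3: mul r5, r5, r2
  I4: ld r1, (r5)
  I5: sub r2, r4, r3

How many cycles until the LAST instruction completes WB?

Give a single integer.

Answer: 16

Derivation:
I0 add r1 <- r5,r4: IF@1 ID@2 stall=0 (-) EX@3 MEM@4 WB@5
I1 sub r3 <- r1,r3: IF@2 ID@3 stall=2 (RAW on I0.r1 (WB@5)) EX@6 MEM@7 WB@8
I2 sub r5 <- r1,r4: IF@3 ID@6 stall=0 (-) EX@7 MEM@8 WB@9
I3 mul r5 <- r5,r2: IF@6 ID@7 stall=2 (RAW on I2.r5 (WB@9)) EX@10 MEM@11 WB@12
I4 ld r1 <- r5: IF@7 ID@10 stall=2 (RAW on I3.r5 (WB@12)) EX@13 MEM@14 WB@15
I5 sub r2 <- r4,r3: IF@10 ID@13 stall=0 (-) EX@14 MEM@15 WB@16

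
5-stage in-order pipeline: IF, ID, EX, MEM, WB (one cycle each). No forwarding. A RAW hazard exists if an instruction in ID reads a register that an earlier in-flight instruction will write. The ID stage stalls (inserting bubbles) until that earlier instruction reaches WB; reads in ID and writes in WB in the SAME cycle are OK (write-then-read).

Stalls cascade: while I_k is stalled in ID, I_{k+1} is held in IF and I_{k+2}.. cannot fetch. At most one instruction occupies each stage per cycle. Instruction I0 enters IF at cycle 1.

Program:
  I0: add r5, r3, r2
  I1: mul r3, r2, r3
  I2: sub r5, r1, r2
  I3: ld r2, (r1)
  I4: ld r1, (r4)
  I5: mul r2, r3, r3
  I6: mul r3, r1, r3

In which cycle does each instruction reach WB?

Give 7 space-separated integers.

I0 add r5 <- r3,r2: IF@1 ID@2 stall=0 (-) EX@3 MEM@4 WB@5
I1 mul r3 <- r2,r3: IF@2 ID@3 stall=0 (-) EX@4 MEM@5 WB@6
I2 sub r5 <- r1,r2: IF@3 ID@4 stall=0 (-) EX@5 MEM@6 WB@7
I3 ld r2 <- r1: IF@4 ID@5 stall=0 (-) EX@6 MEM@7 WB@8
I4 ld r1 <- r4: IF@5 ID@6 stall=0 (-) EX@7 MEM@8 WB@9
I5 mul r2 <- r3,r3: IF@6 ID@7 stall=0 (-) EX@8 MEM@9 WB@10
I6 mul r3 <- r1,r3: IF@7 ID@8 stall=1 (RAW on I4.r1 (WB@9)) EX@10 MEM@11 WB@12

Answer: 5 6 7 8 9 10 12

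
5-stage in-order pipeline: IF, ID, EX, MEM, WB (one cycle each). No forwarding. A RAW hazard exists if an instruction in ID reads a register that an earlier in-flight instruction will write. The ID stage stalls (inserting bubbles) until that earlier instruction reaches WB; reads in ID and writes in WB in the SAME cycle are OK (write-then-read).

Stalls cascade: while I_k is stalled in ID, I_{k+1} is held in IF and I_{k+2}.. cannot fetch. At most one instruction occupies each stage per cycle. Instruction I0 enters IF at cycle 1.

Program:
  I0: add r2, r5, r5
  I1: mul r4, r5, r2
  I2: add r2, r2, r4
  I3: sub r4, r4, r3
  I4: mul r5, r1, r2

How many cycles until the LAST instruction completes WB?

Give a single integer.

I0 add r2 <- r5,r5: IF@1 ID@2 stall=0 (-) EX@3 MEM@4 WB@5
I1 mul r4 <- r5,r2: IF@2 ID@3 stall=2 (RAW on I0.r2 (WB@5)) EX@6 MEM@7 WB@8
I2 add r2 <- r2,r4: IF@3 ID@6 stall=2 (RAW on I1.r4 (WB@8)) EX@9 MEM@10 WB@11
I3 sub r4 <- r4,r3: IF@6 ID@9 stall=0 (-) EX@10 MEM@11 WB@12
I4 mul r5 <- r1,r2: IF@9 ID@10 stall=1 (RAW on I2.r2 (WB@11)) EX@12 MEM@13 WB@14

Answer: 14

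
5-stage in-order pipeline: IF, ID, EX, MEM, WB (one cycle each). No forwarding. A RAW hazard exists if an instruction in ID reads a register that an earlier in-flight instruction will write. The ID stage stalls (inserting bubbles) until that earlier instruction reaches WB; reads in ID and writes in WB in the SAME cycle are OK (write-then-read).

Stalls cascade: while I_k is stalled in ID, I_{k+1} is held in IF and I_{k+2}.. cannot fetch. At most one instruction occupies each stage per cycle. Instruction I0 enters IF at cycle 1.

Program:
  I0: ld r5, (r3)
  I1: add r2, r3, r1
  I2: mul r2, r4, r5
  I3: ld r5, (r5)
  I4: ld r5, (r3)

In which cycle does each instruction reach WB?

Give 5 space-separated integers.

Answer: 5 6 8 9 10

Derivation:
I0 ld r5 <- r3: IF@1 ID@2 stall=0 (-) EX@3 MEM@4 WB@5
I1 add r2 <- r3,r1: IF@2 ID@3 stall=0 (-) EX@4 MEM@5 WB@6
I2 mul r2 <- r4,r5: IF@3 ID@4 stall=1 (RAW on I0.r5 (WB@5)) EX@6 MEM@7 WB@8
I3 ld r5 <- r5: IF@4 ID@6 stall=0 (-) EX@7 MEM@8 WB@9
I4 ld r5 <- r3: IF@6 ID@7 stall=0 (-) EX@8 MEM@9 WB@10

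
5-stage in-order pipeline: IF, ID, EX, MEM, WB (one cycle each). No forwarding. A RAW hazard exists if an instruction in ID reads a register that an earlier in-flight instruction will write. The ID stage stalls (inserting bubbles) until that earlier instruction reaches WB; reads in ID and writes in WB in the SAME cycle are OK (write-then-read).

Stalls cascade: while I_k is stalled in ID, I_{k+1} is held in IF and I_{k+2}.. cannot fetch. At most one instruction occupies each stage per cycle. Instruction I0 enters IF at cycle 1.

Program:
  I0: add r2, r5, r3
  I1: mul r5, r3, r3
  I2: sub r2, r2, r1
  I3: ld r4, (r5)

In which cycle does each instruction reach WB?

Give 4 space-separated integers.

Answer: 5 6 8 9

Derivation:
I0 add r2 <- r5,r3: IF@1 ID@2 stall=0 (-) EX@3 MEM@4 WB@5
I1 mul r5 <- r3,r3: IF@2 ID@3 stall=0 (-) EX@4 MEM@5 WB@6
I2 sub r2 <- r2,r1: IF@3 ID@4 stall=1 (RAW on I0.r2 (WB@5)) EX@6 MEM@7 WB@8
I3 ld r4 <- r5: IF@4 ID@6 stall=0 (-) EX@7 MEM@8 WB@9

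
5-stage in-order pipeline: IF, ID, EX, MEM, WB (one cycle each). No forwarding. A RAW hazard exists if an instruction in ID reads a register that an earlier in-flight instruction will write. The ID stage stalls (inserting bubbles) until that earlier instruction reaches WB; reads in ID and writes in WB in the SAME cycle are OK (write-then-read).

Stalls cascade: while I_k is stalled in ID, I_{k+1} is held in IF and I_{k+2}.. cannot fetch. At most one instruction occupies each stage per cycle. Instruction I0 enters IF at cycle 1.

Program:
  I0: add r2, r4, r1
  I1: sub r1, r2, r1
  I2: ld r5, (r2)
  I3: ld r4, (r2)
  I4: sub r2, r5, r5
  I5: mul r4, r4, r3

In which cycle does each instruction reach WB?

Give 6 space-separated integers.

I0 add r2 <- r4,r1: IF@1 ID@2 stall=0 (-) EX@3 MEM@4 WB@5
I1 sub r1 <- r2,r1: IF@2 ID@3 stall=2 (RAW on I0.r2 (WB@5)) EX@6 MEM@7 WB@8
I2 ld r5 <- r2: IF@3 ID@6 stall=0 (-) EX@7 MEM@8 WB@9
I3 ld r4 <- r2: IF@6 ID@7 stall=0 (-) EX@8 MEM@9 WB@10
I4 sub r2 <- r5,r5: IF@7 ID@8 stall=1 (RAW on I2.r5 (WB@9)) EX@10 MEM@11 WB@12
I5 mul r4 <- r4,r3: IF@8 ID@10 stall=0 (-) EX@11 MEM@12 WB@13

Answer: 5 8 9 10 12 13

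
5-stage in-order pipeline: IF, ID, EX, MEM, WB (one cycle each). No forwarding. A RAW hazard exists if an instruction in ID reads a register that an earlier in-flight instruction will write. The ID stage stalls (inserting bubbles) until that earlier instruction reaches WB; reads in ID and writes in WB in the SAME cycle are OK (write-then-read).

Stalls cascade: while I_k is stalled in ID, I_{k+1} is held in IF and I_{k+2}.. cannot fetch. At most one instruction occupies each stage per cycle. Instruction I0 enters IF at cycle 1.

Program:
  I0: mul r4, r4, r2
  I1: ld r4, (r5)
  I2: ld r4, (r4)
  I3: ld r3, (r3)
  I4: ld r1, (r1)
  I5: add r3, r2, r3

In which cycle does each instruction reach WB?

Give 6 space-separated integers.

I0 mul r4 <- r4,r2: IF@1 ID@2 stall=0 (-) EX@3 MEM@4 WB@5
I1 ld r4 <- r5: IF@2 ID@3 stall=0 (-) EX@4 MEM@5 WB@6
I2 ld r4 <- r4: IF@3 ID@4 stall=2 (RAW on I1.r4 (WB@6)) EX@7 MEM@8 WB@9
I3 ld r3 <- r3: IF@4 ID@7 stall=0 (-) EX@8 MEM@9 WB@10
I4 ld r1 <- r1: IF@7 ID@8 stall=0 (-) EX@9 MEM@10 WB@11
I5 add r3 <- r2,r3: IF@8 ID@9 stall=1 (RAW on I3.r3 (WB@10)) EX@11 MEM@12 WB@13

Answer: 5 6 9 10 11 13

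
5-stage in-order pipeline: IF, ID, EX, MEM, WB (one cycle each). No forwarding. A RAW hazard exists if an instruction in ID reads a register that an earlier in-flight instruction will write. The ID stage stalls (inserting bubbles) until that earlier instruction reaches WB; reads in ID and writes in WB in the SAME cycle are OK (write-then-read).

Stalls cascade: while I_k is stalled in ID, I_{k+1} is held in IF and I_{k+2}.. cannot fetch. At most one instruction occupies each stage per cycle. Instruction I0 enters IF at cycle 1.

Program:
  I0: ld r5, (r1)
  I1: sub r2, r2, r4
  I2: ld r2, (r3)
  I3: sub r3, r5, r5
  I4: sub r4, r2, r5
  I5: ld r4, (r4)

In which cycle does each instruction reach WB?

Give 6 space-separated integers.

I0 ld r5 <- r1: IF@1 ID@2 stall=0 (-) EX@3 MEM@4 WB@5
I1 sub r2 <- r2,r4: IF@2 ID@3 stall=0 (-) EX@4 MEM@5 WB@6
I2 ld r2 <- r3: IF@3 ID@4 stall=0 (-) EX@5 MEM@6 WB@7
I3 sub r3 <- r5,r5: IF@4 ID@5 stall=0 (-) EX@6 MEM@7 WB@8
I4 sub r4 <- r2,r5: IF@5 ID@6 stall=1 (RAW on I2.r2 (WB@7)) EX@8 MEM@9 WB@10
I5 ld r4 <- r4: IF@6 ID@8 stall=2 (RAW on I4.r4 (WB@10)) EX@11 MEM@12 WB@13

Answer: 5 6 7 8 10 13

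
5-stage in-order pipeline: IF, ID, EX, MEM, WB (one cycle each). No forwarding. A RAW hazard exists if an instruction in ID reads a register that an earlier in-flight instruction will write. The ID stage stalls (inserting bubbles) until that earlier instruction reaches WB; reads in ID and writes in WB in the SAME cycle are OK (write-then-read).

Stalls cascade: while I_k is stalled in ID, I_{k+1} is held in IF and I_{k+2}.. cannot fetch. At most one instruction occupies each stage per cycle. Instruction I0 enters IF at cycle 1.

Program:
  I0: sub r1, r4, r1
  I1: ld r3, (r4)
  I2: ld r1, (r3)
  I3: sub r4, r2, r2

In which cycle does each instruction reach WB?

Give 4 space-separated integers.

Answer: 5 6 9 10

Derivation:
I0 sub r1 <- r4,r1: IF@1 ID@2 stall=0 (-) EX@3 MEM@4 WB@5
I1 ld r3 <- r4: IF@2 ID@3 stall=0 (-) EX@4 MEM@5 WB@6
I2 ld r1 <- r3: IF@3 ID@4 stall=2 (RAW on I1.r3 (WB@6)) EX@7 MEM@8 WB@9
I3 sub r4 <- r2,r2: IF@4 ID@7 stall=0 (-) EX@8 MEM@9 WB@10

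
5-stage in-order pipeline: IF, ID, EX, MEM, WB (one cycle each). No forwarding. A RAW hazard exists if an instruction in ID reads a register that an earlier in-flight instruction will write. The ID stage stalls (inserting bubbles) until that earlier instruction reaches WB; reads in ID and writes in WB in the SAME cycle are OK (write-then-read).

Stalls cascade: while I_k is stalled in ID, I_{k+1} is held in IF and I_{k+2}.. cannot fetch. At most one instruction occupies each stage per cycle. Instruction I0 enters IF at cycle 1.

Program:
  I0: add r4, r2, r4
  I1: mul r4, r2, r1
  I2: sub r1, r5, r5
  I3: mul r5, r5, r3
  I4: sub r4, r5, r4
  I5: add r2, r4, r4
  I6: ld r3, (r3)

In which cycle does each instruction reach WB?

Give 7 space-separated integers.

Answer: 5 6 7 8 11 14 15

Derivation:
I0 add r4 <- r2,r4: IF@1 ID@2 stall=0 (-) EX@3 MEM@4 WB@5
I1 mul r4 <- r2,r1: IF@2 ID@3 stall=0 (-) EX@4 MEM@5 WB@6
I2 sub r1 <- r5,r5: IF@3 ID@4 stall=0 (-) EX@5 MEM@6 WB@7
I3 mul r5 <- r5,r3: IF@4 ID@5 stall=0 (-) EX@6 MEM@7 WB@8
I4 sub r4 <- r5,r4: IF@5 ID@6 stall=2 (RAW on I3.r5 (WB@8)) EX@9 MEM@10 WB@11
I5 add r2 <- r4,r4: IF@6 ID@9 stall=2 (RAW on I4.r4 (WB@11)) EX@12 MEM@13 WB@14
I6 ld r3 <- r3: IF@9 ID@12 stall=0 (-) EX@13 MEM@14 WB@15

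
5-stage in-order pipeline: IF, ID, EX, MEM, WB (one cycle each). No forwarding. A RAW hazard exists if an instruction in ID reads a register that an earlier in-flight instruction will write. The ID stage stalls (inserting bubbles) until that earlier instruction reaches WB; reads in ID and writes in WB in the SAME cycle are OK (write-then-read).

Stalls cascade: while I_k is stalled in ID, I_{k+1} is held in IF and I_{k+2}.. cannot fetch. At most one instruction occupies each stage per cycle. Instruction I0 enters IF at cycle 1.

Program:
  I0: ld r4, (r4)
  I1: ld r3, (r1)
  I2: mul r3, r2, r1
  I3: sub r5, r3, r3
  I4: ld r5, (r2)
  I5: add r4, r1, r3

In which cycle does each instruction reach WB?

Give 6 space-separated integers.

Answer: 5 6 7 10 11 12

Derivation:
I0 ld r4 <- r4: IF@1 ID@2 stall=0 (-) EX@3 MEM@4 WB@5
I1 ld r3 <- r1: IF@2 ID@3 stall=0 (-) EX@4 MEM@5 WB@6
I2 mul r3 <- r2,r1: IF@3 ID@4 stall=0 (-) EX@5 MEM@6 WB@7
I3 sub r5 <- r3,r3: IF@4 ID@5 stall=2 (RAW on I2.r3 (WB@7)) EX@8 MEM@9 WB@10
I4 ld r5 <- r2: IF@5 ID@8 stall=0 (-) EX@9 MEM@10 WB@11
I5 add r4 <- r1,r3: IF@8 ID@9 stall=0 (-) EX@10 MEM@11 WB@12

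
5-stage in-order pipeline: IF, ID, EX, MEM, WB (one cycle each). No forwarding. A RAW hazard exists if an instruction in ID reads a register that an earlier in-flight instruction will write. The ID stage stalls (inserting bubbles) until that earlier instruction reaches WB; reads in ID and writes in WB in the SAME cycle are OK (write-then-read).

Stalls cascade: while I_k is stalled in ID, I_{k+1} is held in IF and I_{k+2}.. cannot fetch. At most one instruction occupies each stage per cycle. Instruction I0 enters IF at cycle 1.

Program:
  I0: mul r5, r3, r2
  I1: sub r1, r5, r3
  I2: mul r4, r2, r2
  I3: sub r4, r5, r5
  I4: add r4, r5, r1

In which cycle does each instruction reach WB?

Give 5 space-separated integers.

I0 mul r5 <- r3,r2: IF@1 ID@2 stall=0 (-) EX@3 MEM@4 WB@5
I1 sub r1 <- r5,r3: IF@2 ID@3 stall=2 (RAW on I0.r5 (WB@5)) EX@6 MEM@7 WB@8
I2 mul r4 <- r2,r2: IF@3 ID@6 stall=0 (-) EX@7 MEM@8 WB@9
I3 sub r4 <- r5,r5: IF@6 ID@7 stall=0 (-) EX@8 MEM@9 WB@10
I4 add r4 <- r5,r1: IF@7 ID@8 stall=0 (-) EX@9 MEM@10 WB@11

Answer: 5 8 9 10 11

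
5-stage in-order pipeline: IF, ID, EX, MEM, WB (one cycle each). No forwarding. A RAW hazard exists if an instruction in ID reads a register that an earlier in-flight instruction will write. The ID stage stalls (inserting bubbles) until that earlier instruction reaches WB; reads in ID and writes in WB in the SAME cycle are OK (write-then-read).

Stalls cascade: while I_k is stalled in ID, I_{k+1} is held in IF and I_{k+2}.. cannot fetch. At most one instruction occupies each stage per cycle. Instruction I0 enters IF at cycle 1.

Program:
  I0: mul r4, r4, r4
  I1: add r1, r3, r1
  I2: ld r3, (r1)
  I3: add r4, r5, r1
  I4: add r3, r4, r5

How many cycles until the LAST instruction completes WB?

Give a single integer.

I0 mul r4 <- r4,r4: IF@1 ID@2 stall=0 (-) EX@3 MEM@4 WB@5
I1 add r1 <- r3,r1: IF@2 ID@3 stall=0 (-) EX@4 MEM@5 WB@6
I2 ld r3 <- r1: IF@3 ID@4 stall=2 (RAW on I1.r1 (WB@6)) EX@7 MEM@8 WB@9
I3 add r4 <- r5,r1: IF@4 ID@7 stall=0 (-) EX@8 MEM@9 WB@10
I4 add r3 <- r4,r5: IF@7 ID@8 stall=2 (RAW on I3.r4 (WB@10)) EX@11 MEM@12 WB@13

Answer: 13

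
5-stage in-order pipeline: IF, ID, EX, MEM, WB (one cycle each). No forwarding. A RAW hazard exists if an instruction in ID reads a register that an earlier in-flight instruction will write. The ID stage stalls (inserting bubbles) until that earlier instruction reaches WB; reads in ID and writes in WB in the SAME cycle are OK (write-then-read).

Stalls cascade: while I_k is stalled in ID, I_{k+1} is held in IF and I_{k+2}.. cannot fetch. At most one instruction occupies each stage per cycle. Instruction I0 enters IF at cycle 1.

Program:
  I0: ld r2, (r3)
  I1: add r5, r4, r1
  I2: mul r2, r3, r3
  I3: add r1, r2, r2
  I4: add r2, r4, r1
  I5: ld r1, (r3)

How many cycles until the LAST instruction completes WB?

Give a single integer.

Answer: 14

Derivation:
I0 ld r2 <- r3: IF@1 ID@2 stall=0 (-) EX@3 MEM@4 WB@5
I1 add r5 <- r4,r1: IF@2 ID@3 stall=0 (-) EX@4 MEM@5 WB@6
I2 mul r2 <- r3,r3: IF@3 ID@4 stall=0 (-) EX@5 MEM@6 WB@7
I3 add r1 <- r2,r2: IF@4 ID@5 stall=2 (RAW on I2.r2 (WB@7)) EX@8 MEM@9 WB@10
I4 add r2 <- r4,r1: IF@5 ID@8 stall=2 (RAW on I3.r1 (WB@10)) EX@11 MEM@12 WB@13
I5 ld r1 <- r3: IF@8 ID@11 stall=0 (-) EX@12 MEM@13 WB@14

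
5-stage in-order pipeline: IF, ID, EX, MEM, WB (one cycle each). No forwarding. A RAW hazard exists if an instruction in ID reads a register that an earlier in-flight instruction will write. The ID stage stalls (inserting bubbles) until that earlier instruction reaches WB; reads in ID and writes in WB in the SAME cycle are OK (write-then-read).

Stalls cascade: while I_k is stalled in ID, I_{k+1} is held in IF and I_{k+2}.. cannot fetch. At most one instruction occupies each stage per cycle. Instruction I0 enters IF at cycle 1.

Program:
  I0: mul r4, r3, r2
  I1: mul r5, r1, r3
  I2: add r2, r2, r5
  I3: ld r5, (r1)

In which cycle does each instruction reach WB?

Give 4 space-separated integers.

I0 mul r4 <- r3,r2: IF@1 ID@2 stall=0 (-) EX@3 MEM@4 WB@5
I1 mul r5 <- r1,r3: IF@2 ID@3 stall=0 (-) EX@4 MEM@5 WB@6
I2 add r2 <- r2,r5: IF@3 ID@4 stall=2 (RAW on I1.r5 (WB@6)) EX@7 MEM@8 WB@9
I3 ld r5 <- r1: IF@4 ID@7 stall=0 (-) EX@8 MEM@9 WB@10

Answer: 5 6 9 10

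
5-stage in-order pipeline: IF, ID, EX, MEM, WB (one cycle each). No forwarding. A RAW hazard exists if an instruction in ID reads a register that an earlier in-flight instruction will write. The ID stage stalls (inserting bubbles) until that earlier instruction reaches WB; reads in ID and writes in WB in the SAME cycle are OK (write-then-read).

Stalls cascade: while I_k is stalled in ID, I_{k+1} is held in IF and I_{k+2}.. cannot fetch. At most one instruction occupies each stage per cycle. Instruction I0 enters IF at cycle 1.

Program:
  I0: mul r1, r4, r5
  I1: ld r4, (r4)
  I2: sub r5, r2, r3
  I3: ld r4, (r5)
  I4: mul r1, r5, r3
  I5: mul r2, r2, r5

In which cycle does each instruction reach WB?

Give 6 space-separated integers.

Answer: 5 6 7 10 11 12

Derivation:
I0 mul r1 <- r4,r5: IF@1 ID@2 stall=0 (-) EX@3 MEM@4 WB@5
I1 ld r4 <- r4: IF@2 ID@3 stall=0 (-) EX@4 MEM@5 WB@6
I2 sub r5 <- r2,r3: IF@3 ID@4 stall=0 (-) EX@5 MEM@6 WB@7
I3 ld r4 <- r5: IF@4 ID@5 stall=2 (RAW on I2.r5 (WB@7)) EX@8 MEM@9 WB@10
I4 mul r1 <- r5,r3: IF@5 ID@8 stall=0 (-) EX@9 MEM@10 WB@11
I5 mul r2 <- r2,r5: IF@8 ID@9 stall=0 (-) EX@10 MEM@11 WB@12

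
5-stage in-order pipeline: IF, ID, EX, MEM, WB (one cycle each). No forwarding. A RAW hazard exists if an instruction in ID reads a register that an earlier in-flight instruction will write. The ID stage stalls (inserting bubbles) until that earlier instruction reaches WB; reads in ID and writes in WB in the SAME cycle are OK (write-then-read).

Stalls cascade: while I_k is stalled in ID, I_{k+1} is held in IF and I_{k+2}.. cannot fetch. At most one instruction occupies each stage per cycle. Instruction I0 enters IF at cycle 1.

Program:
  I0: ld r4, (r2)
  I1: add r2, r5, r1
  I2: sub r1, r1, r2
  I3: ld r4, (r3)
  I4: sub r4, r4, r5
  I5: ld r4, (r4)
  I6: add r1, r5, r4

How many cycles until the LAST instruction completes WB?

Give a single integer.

Answer: 19

Derivation:
I0 ld r4 <- r2: IF@1 ID@2 stall=0 (-) EX@3 MEM@4 WB@5
I1 add r2 <- r5,r1: IF@2 ID@3 stall=0 (-) EX@4 MEM@5 WB@6
I2 sub r1 <- r1,r2: IF@3 ID@4 stall=2 (RAW on I1.r2 (WB@6)) EX@7 MEM@8 WB@9
I3 ld r4 <- r3: IF@4 ID@7 stall=0 (-) EX@8 MEM@9 WB@10
I4 sub r4 <- r4,r5: IF@7 ID@8 stall=2 (RAW on I3.r4 (WB@10)) EX@11 MEM@12 WB@13
I5 ld r4 <- r4: IF@8 ID@11 stall=2 (RAW on I4.r4 (WB@13)) EX@14 MEM@15 WB@16
I6 add r1 <- r5,r4: IF@11 ID@14 stall=2 (RAW on I5.r4 (WB@16)) EX@17 MEM@18 WB@19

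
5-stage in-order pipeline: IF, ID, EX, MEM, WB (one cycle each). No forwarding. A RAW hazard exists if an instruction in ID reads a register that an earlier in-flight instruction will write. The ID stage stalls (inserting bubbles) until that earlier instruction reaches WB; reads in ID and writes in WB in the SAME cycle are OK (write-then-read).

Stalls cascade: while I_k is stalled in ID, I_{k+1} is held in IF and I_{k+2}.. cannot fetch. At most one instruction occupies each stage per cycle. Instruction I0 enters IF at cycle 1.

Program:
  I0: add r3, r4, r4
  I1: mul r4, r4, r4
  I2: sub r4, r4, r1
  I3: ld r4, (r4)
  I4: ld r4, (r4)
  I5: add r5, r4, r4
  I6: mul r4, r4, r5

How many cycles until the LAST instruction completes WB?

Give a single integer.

Answer: 21

Derivation:
I0 add r3 <- r4,r4: IF@1 ID@2 stall=0 (-) EX@3 MEM@4 WB@5
I1 mul r4 <- r4,r4: IF@2 ID@3 stall=0 (-) EX@4 MEM@5 WB@6
I2 sub r4 <- r4,r1: IF@3 ID@4 stall=2 (RAW on I1.r4 (WB@6)) EX@7 MEM@8 WB@9
I3 ld r4 <- r4: IF@4 ID@7 stall=2 (RAW on I2.r4 (WB@9)) EX@10 MEM@11 WB@12
I4 ld r4 <- r4: IF@7 ID@10 stall=2 (RAW on I3.r4 (WB@12)) EX@13 MEM@14 WB@15
I5 add r5 <- r4,r4: IF@10 ID@13 stall=2 (RAW on I4.r4 (WB@15)) EX@16 MEM@17 WB@18
I6 mul r4 <- r4,r5: IF@13 ID@16 stall=2 (RAW on I5.r5 (WB@18)) EX@19 MEM@20 WB@21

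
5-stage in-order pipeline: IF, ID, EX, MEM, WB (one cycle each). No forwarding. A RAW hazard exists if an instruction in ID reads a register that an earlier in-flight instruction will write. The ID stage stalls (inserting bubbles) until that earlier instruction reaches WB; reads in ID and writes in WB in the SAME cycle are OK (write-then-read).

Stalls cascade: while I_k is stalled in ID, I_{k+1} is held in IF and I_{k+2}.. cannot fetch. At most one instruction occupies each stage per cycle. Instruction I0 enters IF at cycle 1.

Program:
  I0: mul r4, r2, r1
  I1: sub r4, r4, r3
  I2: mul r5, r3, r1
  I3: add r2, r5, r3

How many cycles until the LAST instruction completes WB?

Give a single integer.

I0 mul r4 <- r2,r1: IF@1 ID@2 stall=0 (-) EX@3 MEM@4 WB@5
I1 sub r4 <- r4,r3: IF@2 ID@3 stall=2 (RAW on I0.r4 (WB@5)) EX@6 MEM@7 WB@8
I2 mul r5 <- r3,r1: IF@3 ID@6 stall=0 (-) EX@7 MEM@8 WB@9
I3 add r2 <- r5,r3: IF@6 ID@7 stall=2 (RAW on I2.r5 (WB@9)) EX@10 MEM@11 WB@12

Answer: 12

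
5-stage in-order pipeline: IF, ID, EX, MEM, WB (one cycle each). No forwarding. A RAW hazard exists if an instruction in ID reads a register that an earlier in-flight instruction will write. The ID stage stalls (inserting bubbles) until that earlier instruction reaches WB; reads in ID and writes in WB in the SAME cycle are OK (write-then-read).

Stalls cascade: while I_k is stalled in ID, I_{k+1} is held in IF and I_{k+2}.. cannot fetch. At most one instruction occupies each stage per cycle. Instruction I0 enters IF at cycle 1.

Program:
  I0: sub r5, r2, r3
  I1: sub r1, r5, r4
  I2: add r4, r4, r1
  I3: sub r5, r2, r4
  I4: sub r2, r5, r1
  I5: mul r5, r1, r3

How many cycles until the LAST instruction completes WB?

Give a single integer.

Answer: 18

Derivation:
I0 sub r5 <- r2,r3: IF@1 ID@2 stall=0 (-) EX@3 MEM@4 WB@5
I1 sub r1 <- r5,r4: IF@2 ID@3 stall=2 (RAW on I0.r5 (WB@5)) EX@6 MEM@7 WB@8
I2 add r4 <- r4,r1: IF@3 ID@6 stall=2 (RAW on I1.r1 (WB@8)) EX@9 MEM@10 WB@11
I3 sub r5 <- r2,r4: IF@6 ID@9 stall=2 (RAW on I2.r4 (WB@11)) EX@12 MEM@13 WB@14
I4 sub r2 <- r5,r1: IF@9 ID@12 stall=2 (RAW on I3.r5 (WB@14)) EX@15 MEM@16 WB@17
I5 mul r5 <- r1,r3: IF@12 ID@15 stall=0 (-) EX@16 MEM@17 WB@18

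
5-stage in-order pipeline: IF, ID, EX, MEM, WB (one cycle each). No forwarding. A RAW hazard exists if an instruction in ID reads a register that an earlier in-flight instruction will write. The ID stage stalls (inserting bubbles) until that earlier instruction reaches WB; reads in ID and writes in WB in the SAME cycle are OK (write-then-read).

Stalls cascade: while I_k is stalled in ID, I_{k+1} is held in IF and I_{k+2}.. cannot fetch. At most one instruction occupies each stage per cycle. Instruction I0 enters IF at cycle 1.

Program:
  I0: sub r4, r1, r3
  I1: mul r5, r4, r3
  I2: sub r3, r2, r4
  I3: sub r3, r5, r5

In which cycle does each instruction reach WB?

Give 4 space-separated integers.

I0 sub r4 <- r1,r3: IF@1 ID@2 stall=0 (-) EX@3 MEM@4 WB@5
I1 mul r5 <- r4,r3: IF@2 ID@3 stall=2 (RAW on I0.r4 (WB@5)) EX@6 MEM@7 WB@8
I2 sub r3 <- r2,r4: IF@3 ID@6 stall=0 (-) EX@7 MEM@8 WB@9
I3 sub r3 <- r5,r5: IF@6 ID@7 stall=1 (RAW on I1.r5 (WB@8)) EX@9 MEM@10 WB@11

Answer: 5 8 9 11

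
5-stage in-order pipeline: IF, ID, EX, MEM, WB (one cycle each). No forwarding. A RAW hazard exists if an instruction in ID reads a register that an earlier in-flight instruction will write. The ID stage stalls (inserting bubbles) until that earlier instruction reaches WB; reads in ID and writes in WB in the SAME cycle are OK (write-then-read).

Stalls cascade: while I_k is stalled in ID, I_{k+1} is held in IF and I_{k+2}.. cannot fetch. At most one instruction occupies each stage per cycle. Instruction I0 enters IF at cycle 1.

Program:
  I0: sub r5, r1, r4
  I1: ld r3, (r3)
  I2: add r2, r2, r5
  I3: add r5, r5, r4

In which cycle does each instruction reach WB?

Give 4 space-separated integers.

Answer: 5 6 8 9

Derivation:
I0 sub r5 <- r1,r4: IF@1 ID@2 stall=0 (-) EX@3 MEM@4 WB@5
I1 ld r3 <- r3: IF@2 ID@3 stall=0 (-) EX@4 MEM@5 WB@6
I2 add r2 <- r2,r5: IF@3 ID@4 stall=1 (RAW on I0.r5 (WB@5)) EX@6 MEM@7 WB@8
I3 add r5 <- r5,r4: IF@4 ID@6 stall=0 (-) EX@7 MEM@8 WB@9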